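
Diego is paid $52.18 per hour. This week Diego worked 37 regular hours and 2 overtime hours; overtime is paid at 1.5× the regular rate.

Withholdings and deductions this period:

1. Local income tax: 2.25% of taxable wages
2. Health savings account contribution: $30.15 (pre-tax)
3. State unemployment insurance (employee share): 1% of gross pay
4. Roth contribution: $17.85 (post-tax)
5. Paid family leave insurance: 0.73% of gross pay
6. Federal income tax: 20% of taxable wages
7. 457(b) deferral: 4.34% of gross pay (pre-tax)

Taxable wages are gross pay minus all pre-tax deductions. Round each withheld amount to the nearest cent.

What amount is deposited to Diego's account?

$1,474.97

Regular pay: 37 × $52.18 = $1,930.66
Overtime pay: 2 × $52.18 × 1.5 = $156.54
Gross pay = $1,930.66 + $156.54 = $2,087.20
457(b) deferral: $2,087.20 × 0.0434 = $90.58
Health savings account contribution: $30.15
Pre-tax total = $90.58 + $30.15 = $120.73
Taxable wages = $2,087.20 − $120.73 = $1,966.47
Local income tax: $1,966.47 × 0.0225 = $44.25
Federal income tax: $1,966.47 × 0.2 = $393.29
State unemployment insurance (employee share): $2,087.20 × 0.01 = $20.87
Paid family leave insurance: $2,087.20 × 0.0073 = $15.24
Roth contribution: $17.85
Total deductions = $90.58 + $30.15 + $44.25 + $393.29 + $20.87 + $15.24 + $17.85 = $612.23
Net pay = $2,087.20 − $612.23 = $1,474.97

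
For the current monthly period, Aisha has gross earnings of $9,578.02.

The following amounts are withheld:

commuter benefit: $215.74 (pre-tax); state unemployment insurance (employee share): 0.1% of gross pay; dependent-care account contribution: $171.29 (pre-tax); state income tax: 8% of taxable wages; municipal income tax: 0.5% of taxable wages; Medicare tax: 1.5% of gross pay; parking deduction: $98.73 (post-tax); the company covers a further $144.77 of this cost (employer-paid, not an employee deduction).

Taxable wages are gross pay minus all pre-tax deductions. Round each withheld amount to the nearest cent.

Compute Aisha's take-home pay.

Dependent-care account contribution: $171.29
Commuter benefit: $215.74
Pre-tax total = $171.29 + $215.74 = $387.03
Taxable wages = $9,578.02 − $387.03 = $9,190.99
Municipal income tax: $9,190.99 × 0.005 = $45.95
State income tax: $9,190.99 × 0.08 = $735.28
State unemployment insurance (employee share): $9,578.02 × 0.001 = $9.58
Medicare tax: $9,578.02 × 0.015 = $143.67
Parking deduction: $98.73
(Employer's $144.77 toward parking deduction is not withheld from the employee.)
Total deductions = $171.29 + $215.74 + $45.95 + $735.28 + $9.58 + $143.67 + $98.73 = $1,420.24
Net pay = $9,578.02 − $1,420.24 = $8,157.78

$8,157.78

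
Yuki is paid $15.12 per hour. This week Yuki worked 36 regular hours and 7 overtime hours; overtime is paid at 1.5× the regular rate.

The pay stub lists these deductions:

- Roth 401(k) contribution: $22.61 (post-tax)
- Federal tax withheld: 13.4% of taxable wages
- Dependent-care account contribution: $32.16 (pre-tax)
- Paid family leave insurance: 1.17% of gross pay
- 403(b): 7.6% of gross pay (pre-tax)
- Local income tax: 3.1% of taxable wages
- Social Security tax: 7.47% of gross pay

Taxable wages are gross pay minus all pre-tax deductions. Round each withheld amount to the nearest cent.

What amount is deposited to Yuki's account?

Regular pay: 36 × $15.12 = $544.32
Overtime pay: 7 × $15.12 × 1.5 = $158.76
Gross pay = $544.32 + $158.76 = $703.08
Dependent-care account contribution: $32.16
403(b): $703.08 × 0.076 = $53.43
Pre-tax total = $32.16 + $53.43 = $85.59
Taxable wages = $703.08 − $85.59 = $617.49
Local income tax: $617.49 × 0.031 = $19.14
Federal tax withheld: $617.49 × 0.134 = $82.74
Paid family leave insurance: $703.08 × 0.0117 = $8.23
Social Security tax: $703.08 × 0.0747 = $52.52
Roth 401(k) contribution: $22.61
Total deductions = $32.16 + $53.43 + $19.14 + $82.74 + $8.23 + $52.52 + $22.61 = $270.83
Net pay = $703.08 − $270.83 = $432.25

$432.25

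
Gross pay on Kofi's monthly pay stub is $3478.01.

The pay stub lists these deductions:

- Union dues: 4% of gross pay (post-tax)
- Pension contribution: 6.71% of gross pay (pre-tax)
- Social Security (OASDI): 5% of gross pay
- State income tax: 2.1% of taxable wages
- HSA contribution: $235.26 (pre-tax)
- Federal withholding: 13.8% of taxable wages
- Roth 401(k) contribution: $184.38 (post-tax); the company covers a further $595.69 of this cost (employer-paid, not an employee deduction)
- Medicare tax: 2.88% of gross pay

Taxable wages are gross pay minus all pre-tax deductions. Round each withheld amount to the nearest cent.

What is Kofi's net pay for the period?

$1933.32

HSA contribution: $235.26
Pension contribution: $3478.01 × 0.0671 = $233.37
Pre-tax total = $235.26 + $233.37 = $468.63
Taxable wages = $3478.01 − $468.63 = $3009.38
State income tax: $3009.38 × 0.021 = $63.20
Federal withholding: $3009.38 × 0.138 = $415.29
Medicare tax: $3478.01 × 0.0288 = $100.17
Social Security (OASDI): $3478.01 × 0.05 = $173.90
Roth 401(k) contribution: $184.38
Union dues: $3478.01 × 0.04 = $139.12
(Employer's $595.69 toward Roth 401(k) contribution is not withheld from the employee.)
Total deductions = $235.26 + $233.37 + $63.20 + $415.29 + $100.17 + $173.90 + $184.38 + $139.12 = $1544.69
Net pay = $3478.01 − $1544.69 = $1933.32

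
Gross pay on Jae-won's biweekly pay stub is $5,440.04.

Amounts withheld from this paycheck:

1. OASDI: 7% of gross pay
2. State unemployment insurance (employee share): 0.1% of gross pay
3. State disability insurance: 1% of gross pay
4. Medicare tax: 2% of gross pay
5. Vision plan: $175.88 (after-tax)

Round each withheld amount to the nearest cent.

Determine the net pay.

OASDI: $5,440.04 × 0.07 = $380.80
State unemployment insurance (employee share): $5,440.04 × 0.001 = $5.44
Medicare tax: $5,440.04 × 0.02 = $108.80
State disability insurance: $5,440.04 × 0.01 = $54.40
Vision plan: $175.88
Total deductions = $380.80 + $5.44 + $108.80 + $54.40 + $175.88 = $725.32
Net pay = $5,440.04 − $725.32 = $4,714.72

$4,714.72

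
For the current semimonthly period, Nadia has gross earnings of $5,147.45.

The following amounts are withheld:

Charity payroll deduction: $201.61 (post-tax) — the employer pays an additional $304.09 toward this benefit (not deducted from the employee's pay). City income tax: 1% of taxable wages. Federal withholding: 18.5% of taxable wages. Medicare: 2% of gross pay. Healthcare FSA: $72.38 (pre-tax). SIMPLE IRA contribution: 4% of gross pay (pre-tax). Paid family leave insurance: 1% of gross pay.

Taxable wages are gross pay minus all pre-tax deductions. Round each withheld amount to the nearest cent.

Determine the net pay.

$3,563.65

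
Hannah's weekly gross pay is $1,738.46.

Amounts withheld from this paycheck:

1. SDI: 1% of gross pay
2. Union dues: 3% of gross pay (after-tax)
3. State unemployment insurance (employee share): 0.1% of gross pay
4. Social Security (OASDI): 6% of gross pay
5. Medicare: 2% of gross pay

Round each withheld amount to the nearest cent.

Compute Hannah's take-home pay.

$1,528.11

Social Security (OASDI): $1,738.46 × 0.06 = $104.31
State unemployment insurance (employee share): $1,738.46 × 0.001 = $1.74
SDI: $1,738.46 × 0.01 = $17.38
Medicare: $1,738.46 × 0.02 = $34.77
Union dues: $1,738.46 × 0.03 = $52.15
Total deductions = $104.31 + $1.74 + $17.38 + $34.77 + $52.15 = $210.35
Net pay = $1,738.46 − $210.35 = $1,528.11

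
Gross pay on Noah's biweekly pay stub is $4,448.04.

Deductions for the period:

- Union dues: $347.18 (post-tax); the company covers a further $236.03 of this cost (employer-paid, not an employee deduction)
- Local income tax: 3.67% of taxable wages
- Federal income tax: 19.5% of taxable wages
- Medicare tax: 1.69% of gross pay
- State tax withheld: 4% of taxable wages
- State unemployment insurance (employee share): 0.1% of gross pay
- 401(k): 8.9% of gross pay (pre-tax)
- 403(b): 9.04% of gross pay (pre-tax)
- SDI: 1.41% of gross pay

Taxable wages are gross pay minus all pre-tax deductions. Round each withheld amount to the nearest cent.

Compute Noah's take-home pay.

$2,168.82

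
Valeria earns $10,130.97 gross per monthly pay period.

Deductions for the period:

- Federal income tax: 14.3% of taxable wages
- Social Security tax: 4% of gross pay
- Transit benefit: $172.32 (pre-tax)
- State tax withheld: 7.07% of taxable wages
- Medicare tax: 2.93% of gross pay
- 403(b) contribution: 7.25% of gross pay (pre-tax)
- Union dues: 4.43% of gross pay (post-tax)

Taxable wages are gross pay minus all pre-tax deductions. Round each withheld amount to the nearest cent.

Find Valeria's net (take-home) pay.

$6,102.07

403(b) contribution: $10,130.97 × 0.0725 = $734.50
Transit benefit: $172.32
Pre-tax total = $734.50 + $172.32 = $906.82
Taxable wages = $10,130.97 − $906.82 = $9,224.15
Federal income tax: $9,224.15 × 0.143 = $1,319.05
State tax withheld: $9,224.15 × 0.0707 = $652.15
Medicare tax: $10,130.97 × 0.0293 = $296.84
Social Security tax: $10,130.97 × 0.04 = $405.24
Union dues: $10,130.97 × 0.0443 = $448.80
Total deductions = $734.50 + $172.32 + $1,319.05 + $652.15 + $296.84 + $405.24 + $448.80 = $4,028.90
Net pay = $10,130.97 − $4,028.90 = $6,102.07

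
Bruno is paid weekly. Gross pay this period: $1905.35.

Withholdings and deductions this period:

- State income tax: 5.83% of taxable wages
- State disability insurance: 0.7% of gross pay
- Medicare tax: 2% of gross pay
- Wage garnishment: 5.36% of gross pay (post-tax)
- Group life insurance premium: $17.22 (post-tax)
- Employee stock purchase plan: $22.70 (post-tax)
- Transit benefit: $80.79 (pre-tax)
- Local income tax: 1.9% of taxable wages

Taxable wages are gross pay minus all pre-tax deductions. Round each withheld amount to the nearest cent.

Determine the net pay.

Transit benefit: $80.79
Taxable wages = $1905.35 − $80.79 = $1824.56
State income tax: $1824.56 × 0.0583 = $106.37
Local income tax: $1824.56 × 0.019 = $34.67
Medicare tax: $1905.35 × 0.02 = $38.11
State disability insurance: $1905.35 × 0.007 = $13.34
Wage garnishment: $1905.35 × 0.0536 = $102.13
Employee stock purchase plan: $22.70
Group life insurance premium: $17.22
Total deductions = $80.79 + $106.37 + $34.67 + $38.11 + $13.34 + $102.13 + $22.70 + $17.22 = $415.33
Net pay = $1905.35 − $415.33 = $1490.02

$1490.02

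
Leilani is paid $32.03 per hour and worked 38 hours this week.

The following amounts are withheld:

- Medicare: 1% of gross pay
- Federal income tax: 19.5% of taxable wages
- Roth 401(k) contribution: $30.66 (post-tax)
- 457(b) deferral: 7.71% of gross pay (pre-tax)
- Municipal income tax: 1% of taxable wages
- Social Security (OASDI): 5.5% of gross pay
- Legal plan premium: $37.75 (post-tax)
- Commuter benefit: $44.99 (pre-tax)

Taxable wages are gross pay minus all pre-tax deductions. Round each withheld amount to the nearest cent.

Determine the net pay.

$709.74

Gross pay: 38 × $32.03 = $1,217.14
Commuter benefit: $44.99
457(b) deferral: $1,217.14 × 0.0771 = $93.84
Pre-tax total = $44.99 + $93.84 = $138.83
Taxable wages = $1,217.14 − $138.83 = $1,078.31
Municipal income tax: $1,078.31 × 0.01 = $10.78
Federal income tax: $1,078.31 × 0.195 = $210.27
Social Security (OASDI): $1,217.14 × 0.055 = $66.94
Medicare: $1,217.14 × 0.01 = $12.17
Legal plan premium: $37.75
Roth 401(k) contribution: $30.66
Total deductions = $44.99 + $93.84 + $10.78 + $210.27 + $66.94 + $12.17 + $37.75 + $30.66 = $507.40
Net pay = $1,217.14 − $507.40 = $709.74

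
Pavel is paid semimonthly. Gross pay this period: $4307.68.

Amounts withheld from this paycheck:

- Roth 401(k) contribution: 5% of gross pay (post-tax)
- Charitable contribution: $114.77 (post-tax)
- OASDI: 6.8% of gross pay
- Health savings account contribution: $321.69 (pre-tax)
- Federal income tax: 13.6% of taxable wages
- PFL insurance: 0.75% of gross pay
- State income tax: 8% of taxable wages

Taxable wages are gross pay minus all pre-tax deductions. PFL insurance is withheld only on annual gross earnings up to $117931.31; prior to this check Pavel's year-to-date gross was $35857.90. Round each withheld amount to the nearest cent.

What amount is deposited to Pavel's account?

$2469.64

Health savings account contribution: $321.69
Taxable wages = $4307.68 − $321.69 = $3985.99
State income tax: $3985.99 × 0.08 = $318.88
Federal income tax: $3985.99 × 0.136 = $542.09
OASDI: $4307.68 × 0.068 = $292.92
PFL insurance: cap not yet reached, full $4307.68 is subject → $4307.68 × 0.0075 = $32.31
Charitable contribution: $114.77
Roth 401(k) contribution: $4307.68 × 0.05 = $215.38
Total deductions = $321.69 + $318.88 + $542.09 + $292.92 + $32.31 + $114.77 + $215.38 = $1838.04
Net pay = $4307.68 − $1838.04 = $2469.64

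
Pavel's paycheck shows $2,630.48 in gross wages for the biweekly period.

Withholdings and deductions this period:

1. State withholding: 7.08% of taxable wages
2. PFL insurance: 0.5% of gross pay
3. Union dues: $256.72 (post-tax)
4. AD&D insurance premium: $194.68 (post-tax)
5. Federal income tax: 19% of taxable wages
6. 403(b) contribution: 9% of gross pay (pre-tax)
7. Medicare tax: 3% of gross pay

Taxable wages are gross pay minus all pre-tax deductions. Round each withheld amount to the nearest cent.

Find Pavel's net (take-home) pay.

$1,225.99

403(b) contribution: $2,630.48 × 0.09 = $236.74
Taxable wages = $2,630.48 − $236.74 = $2,393.74
State withholding: $2,393.74 × 0.0708 = $169.48
Federal income tax: $2,393.74 × 0.19 = $454.81
Medicare tax: $2,630.48 × 0.03 = $78.91
PFL insurance: $2,630.48 × 0.005 = $13.15
AD&D insurance premium: $194.68
Union dues: $256.72
Total deductions = $236.74 + $169.48 + $454.81 + $78.91 + $13.15 + $194.68 + $256.72 = $1,404.49
Net pay = $2,630.48 − $1,404.49 = $1,225.99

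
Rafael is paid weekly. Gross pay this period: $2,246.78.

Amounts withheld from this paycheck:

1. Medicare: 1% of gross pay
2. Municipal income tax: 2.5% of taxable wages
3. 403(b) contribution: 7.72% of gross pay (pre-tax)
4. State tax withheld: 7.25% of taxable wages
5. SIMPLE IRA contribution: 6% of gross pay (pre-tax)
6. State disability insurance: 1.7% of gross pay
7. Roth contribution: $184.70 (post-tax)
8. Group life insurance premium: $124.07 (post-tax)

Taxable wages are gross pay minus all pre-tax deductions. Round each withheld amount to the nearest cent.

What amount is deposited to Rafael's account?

$1,380.08

SIMPLE IRA contribution: $2,246.78 × 0.06 = $134.81
403(b) contribution: $2,246.78 × 0.0772 = $173.45
Pre-tax total = $134.81 + $173.45 = $308.26
Taxable wages = $2,246.78 − $308.26 = $1,938.52
State tax withheld: $1,938.52 × 0.0725 = $140.54
Municipal income tax: $1,938.52 × 0.025 = $48.46
Medicare: $2,246.78 × 0.01 = $22.47
State disability insurance: $2,246.78 × 0.017 = $38.20
Group life insurance premium: $124.07
Roth contribution: $184.70
Total deductions = $134.81 + $173.45 + $140.54 + $48.46 + $22.47 + $38.20 + $124.07 + $184.70 = $866.70
Net pay = $2,246.78 − $866.70 = $1,380.08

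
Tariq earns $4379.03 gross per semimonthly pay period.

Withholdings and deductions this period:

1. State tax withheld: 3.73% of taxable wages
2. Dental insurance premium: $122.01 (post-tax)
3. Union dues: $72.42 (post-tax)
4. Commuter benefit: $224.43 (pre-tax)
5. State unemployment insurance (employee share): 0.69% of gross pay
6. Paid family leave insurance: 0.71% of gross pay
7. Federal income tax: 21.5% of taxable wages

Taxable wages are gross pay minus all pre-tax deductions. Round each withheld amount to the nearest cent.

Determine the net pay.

$2850.65

Commuter benefit: $224.43
Taxable wages = $4379.03 − $224.43 = $4154.60
Federal income tax: $4154.60 × 0.215 = $893.24
State tax withheld: $4154.60 × 0.0373 = $154.97
Paid family leave insurance: $4379.03 × 0.0071 = $31.09
State unemployment insurance (employee share): $4379.03 × 0.0069 = $30.22
Dental insurance premium: $122.01
Union dues: $72.42
Total deductions = $224.43 + $893.24 + $154.97 + $31.09 + $30.22 + $122.01 + $72.42 = $1528.38
Net pay = $4379.03 − $1528.38 = $2850.65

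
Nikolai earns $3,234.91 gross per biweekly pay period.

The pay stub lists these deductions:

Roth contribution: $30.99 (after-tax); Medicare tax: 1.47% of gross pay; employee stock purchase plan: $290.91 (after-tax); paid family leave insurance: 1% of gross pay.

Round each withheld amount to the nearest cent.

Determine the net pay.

$2,833.11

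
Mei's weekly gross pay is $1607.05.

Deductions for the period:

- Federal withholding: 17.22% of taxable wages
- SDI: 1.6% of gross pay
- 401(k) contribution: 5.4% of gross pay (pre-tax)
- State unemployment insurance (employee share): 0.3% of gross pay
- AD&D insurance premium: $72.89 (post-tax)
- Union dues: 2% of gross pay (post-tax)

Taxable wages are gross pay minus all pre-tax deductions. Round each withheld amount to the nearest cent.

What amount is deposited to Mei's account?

$1122.92

401(k) contribution: $1607.05 × 0.054 = $86.78
Taxable wages = $1607.05 − $86.78 = $1520.27
Federal withholding: $1520.27 × 0.1722 = $261.79
State unemployment insurance (employee share): $1607.05 × 0.003 = $4.82
SDI: $1607.05 × 0.016 = $25.71
AD&D insurance premium: $72.89
Union dues: $1607.05 × 0.02 = $32.14
Total deductions = $86.78 + $261.79 + $4.82 + $25.71 + $72.89 + $32.14 = $484.13
Net pay = $1607.05 − $484.13 = $1122.92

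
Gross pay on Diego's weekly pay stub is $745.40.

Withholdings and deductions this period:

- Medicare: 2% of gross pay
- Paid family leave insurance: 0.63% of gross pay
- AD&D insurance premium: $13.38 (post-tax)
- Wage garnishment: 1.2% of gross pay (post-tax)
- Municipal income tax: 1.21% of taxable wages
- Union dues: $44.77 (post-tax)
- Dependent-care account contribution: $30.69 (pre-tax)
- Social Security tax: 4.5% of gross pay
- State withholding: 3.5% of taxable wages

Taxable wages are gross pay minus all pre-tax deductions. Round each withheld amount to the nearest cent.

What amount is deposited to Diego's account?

$560.81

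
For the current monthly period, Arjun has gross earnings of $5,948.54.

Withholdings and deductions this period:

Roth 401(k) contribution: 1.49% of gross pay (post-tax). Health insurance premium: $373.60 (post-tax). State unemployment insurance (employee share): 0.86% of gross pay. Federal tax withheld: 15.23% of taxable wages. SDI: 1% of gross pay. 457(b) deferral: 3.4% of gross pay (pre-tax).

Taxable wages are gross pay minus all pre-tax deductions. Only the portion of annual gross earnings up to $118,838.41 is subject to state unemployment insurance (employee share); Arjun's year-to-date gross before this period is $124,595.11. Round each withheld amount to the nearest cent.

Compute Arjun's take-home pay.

$4,349.41

457(b) deferral: $5,948.54 × 0.034 = $202.25
Taxable wages = $5,948.54 − $202.25 = $5,746.29
Federal tax withheld: $5,746.29 × 0.1523 = $875.16
SDI: $5,948.54 × 0.01 = $59.49
State unemployment insurance (employee share): annual cap $118,838.41 already reached (YTD $124,595.11), so $0.00
Roth 401(k) contribution: $5,948.54 × 0.0149 = $88.63
Health insurance premium: $373.60
Total deductions = $202.25 + $875.16 + $59.49 + $0.00 + $88.63 + $373.60 = $1,599.13
Net pay = $5,948.54 − $1,599.13 = $4,349.41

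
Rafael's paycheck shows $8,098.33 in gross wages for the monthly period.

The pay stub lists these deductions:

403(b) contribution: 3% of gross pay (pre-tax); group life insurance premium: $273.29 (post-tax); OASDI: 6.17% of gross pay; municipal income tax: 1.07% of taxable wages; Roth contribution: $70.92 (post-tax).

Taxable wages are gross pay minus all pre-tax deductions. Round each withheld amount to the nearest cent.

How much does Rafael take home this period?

$6,927.45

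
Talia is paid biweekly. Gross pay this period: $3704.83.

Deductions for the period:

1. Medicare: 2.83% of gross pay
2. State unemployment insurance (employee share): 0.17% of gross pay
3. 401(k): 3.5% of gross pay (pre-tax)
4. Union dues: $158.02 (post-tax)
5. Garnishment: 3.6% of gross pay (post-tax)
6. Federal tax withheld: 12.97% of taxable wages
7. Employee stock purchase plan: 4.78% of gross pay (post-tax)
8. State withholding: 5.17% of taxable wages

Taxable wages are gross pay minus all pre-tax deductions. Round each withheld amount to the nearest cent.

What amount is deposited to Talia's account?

$2346.99

401(k): $3704.83 × 0.035 = $129.67
Taxable wages = $3704.83 − $129.67 = $3575.16
State withholding: $3575.16 × 0.0517 = $184.84
Federal tax withheld: $3575.16 × 0.1297 = $463.70
State unemployment insurance (employee share): $3704.83 × 0.0017 = $6.30
Medicare: $3704.83 × 0.0283 = $104.85
Employee stock purchase plan: $3704.83 × 0.0478 = $177.09
Union dues: $158.02
Garnishment: $3704.83 × 0.036 = $133.37
Total deductions = $129.67 + $184.84 + $463.70 + $6.30 + $104.85 + $177.09 + $158.02 + $133.37 = $1357.84
Net pay = $3704.83 − $1357.84 = $2346.99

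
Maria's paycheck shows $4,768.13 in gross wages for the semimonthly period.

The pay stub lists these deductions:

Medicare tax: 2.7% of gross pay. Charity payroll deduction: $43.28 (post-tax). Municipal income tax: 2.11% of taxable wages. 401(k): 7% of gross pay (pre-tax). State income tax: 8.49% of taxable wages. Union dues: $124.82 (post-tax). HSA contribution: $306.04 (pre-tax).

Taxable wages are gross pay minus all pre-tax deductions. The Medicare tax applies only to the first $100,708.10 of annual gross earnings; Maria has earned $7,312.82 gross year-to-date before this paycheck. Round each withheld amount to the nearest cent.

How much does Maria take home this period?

$3,393.88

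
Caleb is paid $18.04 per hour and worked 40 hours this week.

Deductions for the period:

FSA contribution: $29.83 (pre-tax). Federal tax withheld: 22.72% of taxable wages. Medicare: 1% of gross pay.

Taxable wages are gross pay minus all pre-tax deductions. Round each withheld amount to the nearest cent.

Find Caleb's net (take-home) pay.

$527.38

Gross pay: 40 × $18.04 = $721.60
FSA contribution: $29.83
Taxable wages = $721.60 − $29.83 = $691.77
Federal tax withheld: $691.77 × 0.2272 = $157.17
Medicare: $721.60 × 0.01 = $7.22
Total deductions = $29.83 + $157.17 + $7.22 = $194.22
Net pay = $721.60 − $194.22 = $527.38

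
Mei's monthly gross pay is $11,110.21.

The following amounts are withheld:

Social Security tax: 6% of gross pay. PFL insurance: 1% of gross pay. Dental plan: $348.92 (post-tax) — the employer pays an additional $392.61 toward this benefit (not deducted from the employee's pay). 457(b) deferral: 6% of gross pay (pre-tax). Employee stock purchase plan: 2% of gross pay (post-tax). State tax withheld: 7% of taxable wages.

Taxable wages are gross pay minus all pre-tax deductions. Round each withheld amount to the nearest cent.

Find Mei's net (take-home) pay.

457(b) deferral: $11,110.21 × 0.06 = $666.61
Taxable wages = $11,110.21 − $666.61 = $10,443.60
State tax withheld: $10,443.60 × 0.07 = $731.05
PFL insurance: $11,110.21 × 0.01 = $111.10
Social Security tax: $11,110.21 × 0.06 = $666.61
Employee stock purchase plan: $11,110.21 × 0.02 = $222.20
Dental plan: $348.92
(Employer's $392.61 toward dental plan is not withheld from the employee.)
Total deductions = $666.61 + $731.05 + $111.10 + $666.61 + $222.20 + $348.92 = $2,746.49
Net pay = $11,110.21 − $2,746.49 = $8,363.72

$8,363.72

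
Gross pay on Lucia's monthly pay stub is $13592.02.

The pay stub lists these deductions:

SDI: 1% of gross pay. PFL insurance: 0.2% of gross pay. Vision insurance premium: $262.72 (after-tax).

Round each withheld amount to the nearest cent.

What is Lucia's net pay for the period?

$13166.20

SDI: $13592.02 × 0.01 = $135.92
PFL insurance: $13592.02 × 0.002 = $27.18
Vision insurance premium: $262.72
Total deductions = $135.92 + $27.18 + $262.72 = $425.82
Net pay = $13592.02 − $425.82 = $13166.20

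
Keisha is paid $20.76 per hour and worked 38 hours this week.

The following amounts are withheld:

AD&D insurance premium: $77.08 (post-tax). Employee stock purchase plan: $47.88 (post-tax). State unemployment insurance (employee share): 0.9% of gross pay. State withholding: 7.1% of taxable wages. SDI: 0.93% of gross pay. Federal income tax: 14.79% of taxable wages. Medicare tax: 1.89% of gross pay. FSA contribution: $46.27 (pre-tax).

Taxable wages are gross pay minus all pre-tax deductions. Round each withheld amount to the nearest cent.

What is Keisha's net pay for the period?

Gross pay: 38 × $20.76 = $788.88
FSA contribution: $46.27
Taxable wages = $788.88 − $46.27 = $742.61
State withholding: $742.61 × 0.071 = $52.73
Federal income tax: $742.61 × 0.1479 = $109.83
State unemployment insurance (employee share): $788.88 × 0.009 = $7.10
Medicare tax: $788.88 × 0.0189 = $14.91
SDI: $788.88 × 0.0093 = $7.34
Employee stock purchase plan: $47.88
AD&D insurance premium: $77.08
Total deductions = $46.27 + $52.73 + $109.83 + $7.10 + $14.91 + $7.34 + $47.88 + $77.08 = $363.14
Net pay = $788.88 − $363.14 = $425.74

$425.74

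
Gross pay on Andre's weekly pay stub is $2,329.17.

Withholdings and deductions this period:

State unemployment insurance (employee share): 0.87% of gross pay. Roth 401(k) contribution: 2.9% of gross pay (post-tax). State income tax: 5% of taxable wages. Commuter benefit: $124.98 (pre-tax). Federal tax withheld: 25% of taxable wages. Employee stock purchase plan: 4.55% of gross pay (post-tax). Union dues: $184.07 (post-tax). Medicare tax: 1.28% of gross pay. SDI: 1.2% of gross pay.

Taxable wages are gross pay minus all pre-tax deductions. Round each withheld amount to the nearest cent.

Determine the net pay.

$1,107.31

Commuter benefit: $124.98
Taxable wages = $2,329.17 − $124.98 = $2,204.19
Federal tax withheld: $2,204.19 × 0.25 = $551.05
State income tax: $2,204.19 × 0.05 = $110.21
Medicare tax: $2,329.17 × 0.0128 = $29.81
State unemployment insurance (employee share): $2,329.17 × 0.0087 = $20.26
SDI: $2,329.17 × 0.012 = $27.95
Union dues: $184.07
Roth 401(k) contribution: $2,329.17 × 0.029 = $67.55
Employee stock purchase plan: $2,329.17 × 0.0455 = $105.98
Total deductions = $124.98 + $551.05 + $110.21 + $29.81 + $20.26 + $27.95 + $184.07 + $67.55 + $105.98 = $1,221.86
Net pay = $2,329.17 − $1,221.86 = $1,107.31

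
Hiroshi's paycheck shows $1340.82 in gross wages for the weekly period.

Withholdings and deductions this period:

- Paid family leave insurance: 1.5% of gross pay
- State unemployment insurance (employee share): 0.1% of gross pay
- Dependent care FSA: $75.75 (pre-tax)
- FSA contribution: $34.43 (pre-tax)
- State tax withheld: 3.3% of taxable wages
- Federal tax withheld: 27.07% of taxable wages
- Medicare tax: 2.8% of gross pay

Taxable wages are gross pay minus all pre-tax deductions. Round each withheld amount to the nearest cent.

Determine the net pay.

$797.91

FSA contribution: $34.43
Dependent care FSA: $75.75
Pre-tax total = $34.43 + $75.75 = $110.18
Taxable wages = $1340.82 − $110.18 = $1230.64
Federal tax withheld: $1230.64 × 0.2707 = $333.13
State tax withheld: $1230.64 × 0.033 = $40.61
Medicare tax: $1340.82 × 0.028 = $37.54
Paid family leave insurance: $1340.82 × 0.015 = $20.11
State unemployment insurance (employee share): $1340.82 × 0.001 = $1.34
Total deductions = $34.43 + $75.75 + $333.13 + $40.61 + $37.54 + $20.11 + $1.34 = $542.91
Net pay = $1340.82 − $542.91 = $797.91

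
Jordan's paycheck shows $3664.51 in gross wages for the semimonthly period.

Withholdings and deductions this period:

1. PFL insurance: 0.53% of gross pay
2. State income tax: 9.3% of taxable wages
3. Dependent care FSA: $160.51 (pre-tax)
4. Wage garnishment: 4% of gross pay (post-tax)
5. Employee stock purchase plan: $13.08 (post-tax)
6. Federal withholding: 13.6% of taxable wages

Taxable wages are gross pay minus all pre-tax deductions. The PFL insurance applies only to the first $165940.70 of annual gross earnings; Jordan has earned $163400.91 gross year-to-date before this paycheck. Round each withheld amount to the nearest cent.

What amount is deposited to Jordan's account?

Dependent care FSA: $160.51
Taxable wages = $3664.51 − $160.51 = $3504.00
Federal withholding: $3504.00 × 0.136 = $476.54
State income tax: $3504.00 × 0.093 = $325.87
PFL insurance: only $165940.70 − $163400.91 = $2539.79 of this check is subject → $2539.79 × 0.0053 = $13.46
Wage garnishment: $3664.51 × 0.04 = $146.58
Employee stock purchase plan: $13.08
Total deductions = $160.51 + $476.54 + $325.87 + $13.46 + $146.58 + $13.08 = $1136.04
Net pay = $3664.51 − $1136.04 = $2528.47

$2528.47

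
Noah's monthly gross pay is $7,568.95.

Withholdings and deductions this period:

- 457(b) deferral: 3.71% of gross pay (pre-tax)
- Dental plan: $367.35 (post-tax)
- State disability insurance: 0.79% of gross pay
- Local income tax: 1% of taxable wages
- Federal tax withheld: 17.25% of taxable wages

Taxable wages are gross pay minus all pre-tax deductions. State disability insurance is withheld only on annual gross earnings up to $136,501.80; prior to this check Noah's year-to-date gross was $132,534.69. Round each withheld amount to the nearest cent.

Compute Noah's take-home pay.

$5,559.37

457(b) deferral: $7,568.95 × 0.0371 = $280.81
Taxable wages = $7,568.95 − $280.81 = $7,288.14
Local income tax: $7,288.14 × 0.01 = $72.88
Federal tax withheld: $7,288.14 × 0.1725 = $1,257.20
State disability insurance: only $136,501.80 − $132,534.69 = $3,967.11 of this check is subject → $3,967.11 × 0.0079 = $31.34
Dental plan: $367.35
Total deductions = $280.81 + $72.88 + $1,257.20 + $31.34 + $367.35 = $2,009.58
Net pay = $7,568.95 − $2,009.58 = $5,559.37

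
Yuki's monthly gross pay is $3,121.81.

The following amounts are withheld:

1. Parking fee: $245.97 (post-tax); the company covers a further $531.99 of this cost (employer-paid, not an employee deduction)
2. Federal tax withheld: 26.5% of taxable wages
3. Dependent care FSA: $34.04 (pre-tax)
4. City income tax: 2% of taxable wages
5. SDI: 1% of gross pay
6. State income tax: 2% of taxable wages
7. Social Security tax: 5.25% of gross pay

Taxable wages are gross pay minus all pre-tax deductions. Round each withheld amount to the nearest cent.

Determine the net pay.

Dependent care FSA: $34.04
Taxable wages = $3,121.81 − $34.04 = $3,087.77
Federal tax withheld: $3,087.77 × 0.265 = $818.26
State income tax: $3,087.77 × 0.02 = $61.76
City income tax: $3,087.77 × 0.02 = $61.76
Social Security tax: $3,121.81 × 0.0525 = $163.90
SDI: $3,121.81 × 0.01 = $31.22
Parking fee: $245.97
(Employer's $531.99 toward parking fee is not withheld from the employee.)
Total deductions = $34.04 + $818.26 + $61.76 + $61.76 + $163.90 + $31.22 + $245.97 = $1,416.91
Net pay = $3,121.81 − $1,416.91 = $1,704.90

$1,704.90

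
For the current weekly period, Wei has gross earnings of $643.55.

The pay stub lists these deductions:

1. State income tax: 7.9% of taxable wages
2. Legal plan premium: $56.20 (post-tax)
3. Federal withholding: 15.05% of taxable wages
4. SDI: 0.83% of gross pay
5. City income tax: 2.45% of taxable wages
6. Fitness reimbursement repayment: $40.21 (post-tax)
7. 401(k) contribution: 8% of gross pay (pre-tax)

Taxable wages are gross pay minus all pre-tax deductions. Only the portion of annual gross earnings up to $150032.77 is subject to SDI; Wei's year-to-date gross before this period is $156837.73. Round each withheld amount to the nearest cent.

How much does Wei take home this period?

$345.27

401(k) contribution: $643.55 × 0.08 = $51.48
Taxable wages = $643.55 − $51.48 = $592.07
City income tax: $592.07 × 0.0245 = $14.51
Federal withholding: $592.07 × 0.1505 = $89.11
State income tax: $592.07 × 0.079 = $46.77
SDI: annual cap $150032.77 already reached (YTD $156837.73), so $0.00
Fitness reimbursement repayment: $40.21
Legal plan premium: $56.20
Total deductions = $51.48 + $14.51 + $89.11 + $46.77 + $0.00 + $40.21 + $56.20 = $298.28
Net pay = $643.55 − $298.28 = $345.27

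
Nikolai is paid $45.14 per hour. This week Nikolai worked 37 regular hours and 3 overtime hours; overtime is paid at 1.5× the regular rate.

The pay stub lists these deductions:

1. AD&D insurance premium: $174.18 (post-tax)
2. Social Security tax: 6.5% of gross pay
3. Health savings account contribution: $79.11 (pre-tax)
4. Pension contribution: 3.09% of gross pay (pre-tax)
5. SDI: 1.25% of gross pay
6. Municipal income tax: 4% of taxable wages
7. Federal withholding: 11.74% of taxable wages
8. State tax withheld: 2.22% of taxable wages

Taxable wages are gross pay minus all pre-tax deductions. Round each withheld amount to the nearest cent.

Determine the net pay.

Regular pay: 37 × $45.14 = $1,670.18
Overtime pay: 3 × $45.14 × 1.5 = $203.13
Gross pay = $1,670.18 + $203.13 = $1,873.31
Pension contribution: $1,873.31 × 0.0309 = $57.89
Health savings account contribution: $79.11
Pre-tax total = $57.89 + $79.11 = $137.00
Taxable wages = $1,873.31 − $137.00 = $1,736.31
State tax withheld: $1,736.31 × 0.0222 = $38.55
Federal withholding: $1,736.31 × 0.1174 = $203.84
Municipal income tax: $1,736.31 × 0.04 = $69.45
SDI: $1,873.31 × 0.0125 = $23.42
Social Security tax: $1,873.31 × 0.065 = $121.77
AD&D insurance premium: $174.18
Total deductions = $57.89 + $79.11 + $38.55 + $203.84 + $69.45 + $23.42 + $121.77 + $174.18 = $768.21
Net pay = $1,873.31 − $768.21 = $1,105.10

$1,105.10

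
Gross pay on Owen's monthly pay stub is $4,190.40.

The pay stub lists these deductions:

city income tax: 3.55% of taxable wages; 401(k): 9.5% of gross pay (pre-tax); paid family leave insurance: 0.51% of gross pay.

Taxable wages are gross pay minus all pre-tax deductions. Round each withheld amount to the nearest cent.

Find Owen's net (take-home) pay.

$3,636.31

401(k): $4,190.40 × 0.095 = $398.09
Taxable wages = $4,190.40 − $398.09 = $3,792.31
City income tax: $3,792.31 × 0.0355 = $134.63
Paid family leave insurance: $4,190.40 × 0.0051 = $21.37
Total deductions = $398.09 + $134.63 + $21.37 = $554.09
Net pay = $4,190.40 − $554.09 = $3,636.31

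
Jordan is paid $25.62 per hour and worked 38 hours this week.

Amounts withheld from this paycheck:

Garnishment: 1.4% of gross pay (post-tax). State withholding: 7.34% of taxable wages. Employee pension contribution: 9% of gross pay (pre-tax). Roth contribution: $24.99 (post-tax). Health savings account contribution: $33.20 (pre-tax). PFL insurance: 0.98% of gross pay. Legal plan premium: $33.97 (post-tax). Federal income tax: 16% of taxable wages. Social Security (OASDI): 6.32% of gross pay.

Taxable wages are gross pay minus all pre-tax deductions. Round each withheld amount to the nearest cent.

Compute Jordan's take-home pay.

$510.05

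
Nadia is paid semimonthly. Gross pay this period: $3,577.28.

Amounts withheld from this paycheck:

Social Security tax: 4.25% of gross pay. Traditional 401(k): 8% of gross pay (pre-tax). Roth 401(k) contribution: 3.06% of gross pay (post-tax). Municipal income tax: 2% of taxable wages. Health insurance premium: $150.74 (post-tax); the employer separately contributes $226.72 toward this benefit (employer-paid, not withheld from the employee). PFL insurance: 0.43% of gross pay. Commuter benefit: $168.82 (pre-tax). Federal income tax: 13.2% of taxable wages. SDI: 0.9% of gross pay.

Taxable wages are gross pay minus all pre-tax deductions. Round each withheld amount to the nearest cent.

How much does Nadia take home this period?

Commuter benefit: $168.82
Traditional 401(k): $3,577.28 × 0.08 = $286.18
Pre-tax total = $168.82 + $286.18 = $455.00
Taxable wages = $3,577.28 − $455.00 = $3,122.28
Federal income tax: $3,122.28 × 0.132 = $412.14
Municipal income tax: $3,122.28 × 0.02 = $62.45
PFL insurance: $3,577.28 × 0.0043 = $15.38
Social Security tax: $3,577.28 × 0.0425 = $152.03
SDI: $3,577.28 × 0.009 = $32.20
Roth 401(k) contribution: $3,577.28 × 0.0306 = $109.46
Health insurance premium: $150.74
(Employer's $226.72 toward health insurance premium is not withheld from the employee.)
Total deductions = $168.82 + $286.18 + $412.14 + $62.45 + $15.38 + $152.03 + $32.20 + $109.46 + $150.74 = $1,389.40
Net pay = $3,577.28 − $1,389.40 = $2,187.88

$2,187.88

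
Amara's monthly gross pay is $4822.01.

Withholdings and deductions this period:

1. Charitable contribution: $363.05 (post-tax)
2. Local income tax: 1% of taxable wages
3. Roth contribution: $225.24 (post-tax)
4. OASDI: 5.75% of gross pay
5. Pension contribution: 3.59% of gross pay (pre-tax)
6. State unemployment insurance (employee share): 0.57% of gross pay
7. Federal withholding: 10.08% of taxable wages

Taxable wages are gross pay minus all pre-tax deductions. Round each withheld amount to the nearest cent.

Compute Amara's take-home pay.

Pension contribution: $4822.01 × 0.0359 = $173.11
Taxable wages = $4822.01 − $173.11 = $4648.90
Local income tax: $4648.90 × 0.01 = $46.49
Federal withholding: $4648.90 × 0.1008 = $468.61
OASDI: $4822.01 × 0.0575 = $277.27
State unemployment insurance (employee share): $4822.01 × 0.0057 = $27.49
Roth contribution: $225.24
Charitable contribution: $363.05
Total deductions = $173.11 + $46.49 + $468.61 + $277.27 + $27.49 + $225.24 + $363.05 = $1581.26
Net pay = $4822.01 − $1581.26 = $3240.75

$3240.75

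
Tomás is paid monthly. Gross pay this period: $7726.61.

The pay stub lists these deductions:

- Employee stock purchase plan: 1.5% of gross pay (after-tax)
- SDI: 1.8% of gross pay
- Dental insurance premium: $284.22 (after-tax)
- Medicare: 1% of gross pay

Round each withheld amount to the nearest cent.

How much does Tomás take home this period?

$7110.14

SDI: $7726.61 × 0.018 = $139.08
Medicare: $7726.61 × 0.01 = $77.27
Dental insurance premium: $284.22
Employee stock purchase plan: $7726.61 × 0.015 = $115.90
Total deductions = $139.08 + $77.27 + $284.22 + $115.90 = $616.47
Net pay = $7726.61 − $616.47 = $7110.14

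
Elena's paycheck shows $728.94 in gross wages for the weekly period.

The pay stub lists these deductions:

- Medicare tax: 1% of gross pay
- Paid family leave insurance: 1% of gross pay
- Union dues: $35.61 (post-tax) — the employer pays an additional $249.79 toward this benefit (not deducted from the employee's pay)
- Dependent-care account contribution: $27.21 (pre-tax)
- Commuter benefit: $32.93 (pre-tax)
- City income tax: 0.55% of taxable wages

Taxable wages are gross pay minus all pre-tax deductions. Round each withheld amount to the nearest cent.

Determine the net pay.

$614.93

Dependent-care account contribution: $27.21
Commuter benefit: $32.93
Pre-tax total = $27.21 + $32.93 = $60.14
Taxable wages = $728.94 − $60.14 = $668.80
City income tax: $668.80 × 0.0055 = $3.68
Paid family leave insurance: $728.94 × 0.01 = $7.29
Medicare tax: $728.94 × 0.01 = $7.29
Union dues: $35.61
(Employer's $249.79 toward union dues is not withheld from the employee.)
Total deductions = $27.21 + $32.93 + $3.68 + $7.29 + $7.29 + $35.61 = $114.01
Net pay = $728.94 − $114.01 = $614.93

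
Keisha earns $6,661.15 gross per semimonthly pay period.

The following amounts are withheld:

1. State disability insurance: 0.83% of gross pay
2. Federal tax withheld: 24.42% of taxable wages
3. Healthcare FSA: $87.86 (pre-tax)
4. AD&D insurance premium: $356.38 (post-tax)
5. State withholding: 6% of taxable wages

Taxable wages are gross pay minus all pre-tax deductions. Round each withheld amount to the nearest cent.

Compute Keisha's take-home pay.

Healthcare FSA: $87.86
Taxable wages = $6,661.15 − $87.86 = $6,573.29
Federal tax withheld: $6,573.29 × 0.2442 = $1,605.20
State withholding: $6,573.29 × 0.06 = $394.40
State disability insurance: $6,661.15 × 0.0083 = $55.29
AD&D insurance premium: $356.38
Total deductions = $87.86 + $1,605.20 + $394.40 + $55.29 + $356.38 = $2,499.13
Net pay = $6,661.15 − $2,499.13 = $4,162.02

$4,162.02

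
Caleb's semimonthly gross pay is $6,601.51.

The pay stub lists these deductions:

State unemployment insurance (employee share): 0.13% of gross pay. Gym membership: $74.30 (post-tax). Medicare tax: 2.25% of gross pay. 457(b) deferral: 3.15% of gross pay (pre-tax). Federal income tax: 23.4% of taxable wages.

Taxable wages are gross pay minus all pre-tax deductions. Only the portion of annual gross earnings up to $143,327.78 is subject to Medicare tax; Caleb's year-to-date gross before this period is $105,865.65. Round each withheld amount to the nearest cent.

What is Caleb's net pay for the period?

457(b) deferral: $6,601.51 × 0.0315 = $207.95
Taxable wages = $6,601.51 − $207.95 = $6,393.56
Federal income tax: $6,393.56 × 0.234 = $1,496.09
State unemployment insurance (employee share): $6,601.51 × 0.0013 = $8.58
Medicare tax: cap not yet reached, full $6,601.51 is subject → $6,601.51 × 0.0225 = $148.53
Gym membership: $74.30
Total deductions = $207.95 + $1,496.09 + $8.58 + $148.53 + $74.30 = $1,935.45
Net pay = $6,601.51 − $1,935.45 = $4,666.06

$4,666.06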